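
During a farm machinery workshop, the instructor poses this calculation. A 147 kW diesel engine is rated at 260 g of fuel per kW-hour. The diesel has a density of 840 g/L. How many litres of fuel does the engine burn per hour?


FC = P * BSFC / rho_fuel
   = 147 * 260 / 840
   = 38220 / 840
   = 45.50 L/h


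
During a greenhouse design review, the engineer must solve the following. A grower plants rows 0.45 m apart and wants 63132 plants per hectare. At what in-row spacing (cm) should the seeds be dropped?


spacing = 10000 / (row_sp * density)
        = 10000 / (0.45 * 63132)
        = 10000 / 28409.40
        = 0.35200 m = 35.20 cm


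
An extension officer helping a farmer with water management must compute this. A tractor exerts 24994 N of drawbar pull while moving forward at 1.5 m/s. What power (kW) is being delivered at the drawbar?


P = F * v / 1000
  = 24994 * 1.5 / 1000
  = 37491 / 1000
  = 37.49 kW


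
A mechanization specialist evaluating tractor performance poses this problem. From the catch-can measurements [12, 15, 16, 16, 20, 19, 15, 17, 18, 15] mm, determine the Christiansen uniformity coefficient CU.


xbar = 163 / 10 = 16.300
sum|xi - xbar| = 17.600
CU = 100 * (1 - 17.600 / (10 * 16.300))
   = 100 * (1 - 0.1080)
   = 89.20%


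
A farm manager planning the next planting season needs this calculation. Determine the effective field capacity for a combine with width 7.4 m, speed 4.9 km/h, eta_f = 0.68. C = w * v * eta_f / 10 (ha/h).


C = w * v * eta_f / 10
  = 7.4 * 4.9 * 0.68 / 10
  = 24.66 / 10
  = 2.47 ha/h


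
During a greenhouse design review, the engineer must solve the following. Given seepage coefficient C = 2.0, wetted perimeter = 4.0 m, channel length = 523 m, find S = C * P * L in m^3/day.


S = C * P * L
  = 2.0 * 4.0 * 523
  = 4184 m^3/day


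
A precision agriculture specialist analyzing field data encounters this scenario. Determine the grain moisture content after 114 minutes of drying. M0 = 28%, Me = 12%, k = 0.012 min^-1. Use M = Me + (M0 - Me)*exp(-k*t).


M = Me + (M0 - Me) * e^(-k*t)
  = 12 + (28 - 12) * e^(-0.012*114)
  = 12 + 16 * e^(-1.368)
  = 12 + 16 * 0.25462
  = 12 + 4.0739
  = 16.07%


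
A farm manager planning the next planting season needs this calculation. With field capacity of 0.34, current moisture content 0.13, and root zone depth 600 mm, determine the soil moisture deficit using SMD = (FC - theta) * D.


SMD = (FC - theta) * D
    = (0.34 - 0.13) * 600
    = 0.210 * 600
    = 126 mm


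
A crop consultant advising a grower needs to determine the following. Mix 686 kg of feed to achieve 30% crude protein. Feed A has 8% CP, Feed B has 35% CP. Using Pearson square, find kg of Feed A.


parts_A = CP_b - target = 35 - 30 = 5
parts_B = target - CP_a = 30 - 8 = 22
total_parts = 5 + 22 = 27
Feed A = 686 * 5 / 27 = 127.04 kg
Feed B = 686 * 22 / 27 = 558.96 kg

127.04 kg


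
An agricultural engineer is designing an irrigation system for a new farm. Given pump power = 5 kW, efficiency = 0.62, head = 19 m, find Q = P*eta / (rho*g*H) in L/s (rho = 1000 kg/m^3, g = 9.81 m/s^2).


Q = (P * 1000 * eta) / (rho * g * H)
  = (5 * 1000 * 0.62) / (1000 * 9.81 * 19)
  = 3100 / 186390
  = 0.01663 m^3/s = 16.63 L/s


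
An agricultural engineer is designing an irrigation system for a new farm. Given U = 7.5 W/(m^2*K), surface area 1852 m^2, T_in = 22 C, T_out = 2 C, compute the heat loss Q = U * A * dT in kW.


dT = 22 - (2) = 20 K
Q = U * A * dT
  = 7.5 * 1852 * 20
  = 277800 W = 277.80 kW


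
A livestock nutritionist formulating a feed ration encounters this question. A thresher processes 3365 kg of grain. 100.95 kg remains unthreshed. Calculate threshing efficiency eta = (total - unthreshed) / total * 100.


eta = (total - unthreshed) / total * 100
    = (3365 - 100.95) / 3365 * 100
    = 3264.05 / 3365 * 100
    = 97%


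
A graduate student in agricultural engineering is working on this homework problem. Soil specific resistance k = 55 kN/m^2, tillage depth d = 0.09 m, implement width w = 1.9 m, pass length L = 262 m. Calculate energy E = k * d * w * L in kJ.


E = k * d * w * L
  = 55 * 0.09 * 1.9 * 262
  = 2464.11 kJ


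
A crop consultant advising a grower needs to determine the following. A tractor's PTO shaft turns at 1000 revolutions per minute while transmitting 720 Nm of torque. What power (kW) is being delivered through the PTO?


P = 2*pi*n*T / 60000
  = 2*pi * 1000 * 720 / 60000
  = 4523893.42 / 60000
  = 75.40 kW


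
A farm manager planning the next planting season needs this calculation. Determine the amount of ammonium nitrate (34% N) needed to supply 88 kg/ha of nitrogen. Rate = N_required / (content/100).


Rate = N_required / (N_content / 100)
     = 88 / (34 / 100)
     = 88 / 0.34
     = 258.82 kg/ha


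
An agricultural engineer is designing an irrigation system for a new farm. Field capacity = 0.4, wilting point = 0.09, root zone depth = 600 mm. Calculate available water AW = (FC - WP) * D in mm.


AW = (FC - WP) * D
   = (0.4 - 0.09) * 600
   = 0.31 * 600
   = 186 mm


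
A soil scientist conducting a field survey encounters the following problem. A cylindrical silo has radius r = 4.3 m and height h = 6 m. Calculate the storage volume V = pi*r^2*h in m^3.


V = pi * r^2 * h
  = pi * 4.3^2 * 6
  = pi * 18.49 * 6
  = 348.53 m^3


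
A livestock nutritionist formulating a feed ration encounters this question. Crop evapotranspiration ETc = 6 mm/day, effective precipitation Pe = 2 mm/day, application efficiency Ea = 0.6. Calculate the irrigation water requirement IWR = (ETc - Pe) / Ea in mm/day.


IWR = (ETc - Pe) / Ea
    = (6 - 2) / 0.6
    = 4 / 0.6
    = 6.67 mm/day


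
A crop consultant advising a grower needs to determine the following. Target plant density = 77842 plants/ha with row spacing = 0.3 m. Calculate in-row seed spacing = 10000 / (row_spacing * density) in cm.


spacing = 10000 / (row_sp * density)
        = 10000 / (0.3 * 77842)
        = 10000 / 23352.60
        = 0.42822 m = 42.82 cm


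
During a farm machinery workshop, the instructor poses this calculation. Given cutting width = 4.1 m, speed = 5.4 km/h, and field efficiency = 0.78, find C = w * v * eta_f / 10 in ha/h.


C = w * v * eta_f / 10
  = 4.1 * 5.4 * 0.78 / 10
  = 17.27 / 10
  = 1.73 ha/h


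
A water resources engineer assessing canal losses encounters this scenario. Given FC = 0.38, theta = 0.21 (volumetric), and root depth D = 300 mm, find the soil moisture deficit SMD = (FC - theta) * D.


SMD = (FC - theta) * D
    = (0.38 - 0.21) * 300
    = 0.170 * 300
    = 51 mm


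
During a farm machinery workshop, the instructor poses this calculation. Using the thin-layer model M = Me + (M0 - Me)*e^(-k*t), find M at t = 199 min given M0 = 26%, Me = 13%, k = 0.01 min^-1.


M = Me + (M0 - Me) * e^(-k*t)
  = 13 + (26 - 13) * e^(-0.01*199)
  = 13 + 13 * e^(-1.990)
  = 13 + 13 * 0.13670
  = 13 + 1.7770
  = 14.78%


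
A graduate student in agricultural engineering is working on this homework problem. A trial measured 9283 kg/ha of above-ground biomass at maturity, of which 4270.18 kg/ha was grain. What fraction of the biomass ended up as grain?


HI = grain_yield / biomass
   = 4270.18 / 9283
   = 0.46


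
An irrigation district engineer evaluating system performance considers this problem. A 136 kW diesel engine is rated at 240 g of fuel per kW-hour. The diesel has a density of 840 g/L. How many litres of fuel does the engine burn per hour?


FC = P * BSFC / rho_fuel
   = 136 * 240 / 840
   = 32640 / 840
   = 38.86 L/h


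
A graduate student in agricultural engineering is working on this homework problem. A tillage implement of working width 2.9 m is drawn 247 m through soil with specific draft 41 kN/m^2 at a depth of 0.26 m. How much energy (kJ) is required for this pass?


E = k * d * w * L
  = 41 * 0.26 * 2.9 * 247
  = 7635.76 kJ


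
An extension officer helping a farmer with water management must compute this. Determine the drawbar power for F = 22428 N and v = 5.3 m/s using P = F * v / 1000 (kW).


P = F * v / 1000
  = 22428 * 5.3 / 1000
  = 118868.40 / 1000
  = 118.87 kW


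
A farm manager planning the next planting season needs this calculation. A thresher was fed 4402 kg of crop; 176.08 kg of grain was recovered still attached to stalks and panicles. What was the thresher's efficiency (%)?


eta = (total - unthreshed) / total * 100
    = (4402 - 176.08) / 4402 * 100
    = 4225.92 / 4402 * 100
    = 96%


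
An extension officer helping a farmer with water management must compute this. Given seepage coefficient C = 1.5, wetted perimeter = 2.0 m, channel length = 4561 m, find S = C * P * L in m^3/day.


S = C * P * L
  = 1.5 * 2.0 * 4561
  = 13683 m^3/day


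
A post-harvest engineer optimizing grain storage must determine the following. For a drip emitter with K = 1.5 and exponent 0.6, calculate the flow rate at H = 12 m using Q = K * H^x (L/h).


Q = K * H^x
  = 1.5 * 12^0.6
  = 1.5 * 4.4413
  = 6.66 L/h


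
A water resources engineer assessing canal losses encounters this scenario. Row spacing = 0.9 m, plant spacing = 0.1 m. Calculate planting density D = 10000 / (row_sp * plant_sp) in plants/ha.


D = 10000 / (row_sp * plant_sp)
  = 10000 / (0.9 * 0.1)
  = 10000 / 0.0900
  = 111111.11 plants/ha


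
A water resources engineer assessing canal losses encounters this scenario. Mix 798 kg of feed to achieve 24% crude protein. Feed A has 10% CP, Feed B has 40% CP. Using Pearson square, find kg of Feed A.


parts_A = CP_b - target = 40 - 24 = 16
parts_B = target - CP_a = 24 - 10 = 14
total_parts = 16 + 14 = 30
Feed A = 798 * 16 / 30 = 425.60 kg
Feed B = 798 * 14 / 30 = 372.40 kg

425.60 kg


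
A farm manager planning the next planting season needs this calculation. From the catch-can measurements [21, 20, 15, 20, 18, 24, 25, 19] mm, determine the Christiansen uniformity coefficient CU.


xbar = 162 / 8 = 20.250
sum|xi - xbar| = 18.500
CU = 100 * (1 - 18.500 / (8 * 20.250))
   = 100 * (1 - 0.1142)
   = 88.58%


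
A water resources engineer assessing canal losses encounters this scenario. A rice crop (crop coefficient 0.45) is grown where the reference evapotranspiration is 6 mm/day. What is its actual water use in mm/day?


ETc = Kc * ET0
    = 0.45 * 6
    = 2.70 mm/day


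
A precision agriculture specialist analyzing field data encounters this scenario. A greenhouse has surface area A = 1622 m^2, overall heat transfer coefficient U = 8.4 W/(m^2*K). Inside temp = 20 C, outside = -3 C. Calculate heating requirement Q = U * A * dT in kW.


dT = 20 - (-3) = 23 K
Q = U * A * dT
  = 8.4 * 1622 * 23
  = 313370.40 W = 313.37 kW


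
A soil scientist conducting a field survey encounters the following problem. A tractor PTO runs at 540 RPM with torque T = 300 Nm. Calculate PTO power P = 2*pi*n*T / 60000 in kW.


P = 2*pi*n*T / 60000
  = 2*pi * 540 * 300 / 60000
  = 1017876.02 / 60000
  = 16.96 kW


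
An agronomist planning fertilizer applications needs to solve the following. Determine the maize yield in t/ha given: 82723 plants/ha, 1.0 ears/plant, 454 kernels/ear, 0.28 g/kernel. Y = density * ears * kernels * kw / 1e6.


Y = density * ears * kernels * kw
  = 82723 * 1.0 * 454 * 0.28 g/ha
  = 10515747.76 g/ha
  = 10515.75 kg/ha = 10.52 t/ha


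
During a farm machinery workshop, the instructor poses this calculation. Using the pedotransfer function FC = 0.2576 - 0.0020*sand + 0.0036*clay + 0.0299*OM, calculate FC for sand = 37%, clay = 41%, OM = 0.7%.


FC = 0.2576 - 0.0020*37 + 0.0036*41 + 0.0299*0.7
   = 0.2576 - 0.0740 + 0.1476 + 0.0209
   = 0.3521


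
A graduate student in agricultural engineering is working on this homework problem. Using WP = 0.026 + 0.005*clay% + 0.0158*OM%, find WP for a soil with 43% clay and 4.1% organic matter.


WP = 0.026 + 0.005*43 + 0.0158*4.1
   = 0.026 + 0.2150 + 0.0648
   = 0.3058


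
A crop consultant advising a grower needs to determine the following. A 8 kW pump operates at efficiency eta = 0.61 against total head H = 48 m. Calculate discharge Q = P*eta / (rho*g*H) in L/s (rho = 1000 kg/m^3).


Q = (P * 1000 * eta) / (rho * g * H)
  = (8 * 1000 * 0.61) / (1000 * 9.81 * 48)
  = 4880 / 470880
  = 0.01036 m^3/s = 10.36 L/s


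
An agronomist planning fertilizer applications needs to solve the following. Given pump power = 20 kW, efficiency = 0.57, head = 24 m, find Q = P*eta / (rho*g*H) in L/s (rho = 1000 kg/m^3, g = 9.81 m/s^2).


Q = (P * 1000 * eta) / (rho * g * H)
  = (20 * 1000 * 0.57) / (1000 * 9.81 * 24)
  = 11400 / 235440
  = 0.04842 m^3/s = 48.42 L/s


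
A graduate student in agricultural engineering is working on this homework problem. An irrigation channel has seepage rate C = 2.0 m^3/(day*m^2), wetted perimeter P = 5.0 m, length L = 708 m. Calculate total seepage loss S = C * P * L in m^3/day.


S = C * P * L
  = 2.0 * 5.0 * 708
  = 7080 m^3/day


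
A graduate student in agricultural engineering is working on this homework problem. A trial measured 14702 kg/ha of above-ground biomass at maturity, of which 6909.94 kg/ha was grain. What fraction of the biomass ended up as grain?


HI = grain_yield / biomass
   = 6909.94 / 14702
   = 0.47


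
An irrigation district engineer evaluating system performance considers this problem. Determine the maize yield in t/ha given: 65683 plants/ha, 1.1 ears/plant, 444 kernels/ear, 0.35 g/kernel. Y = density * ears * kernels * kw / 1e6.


Y = density * ears * kernels * kw
  = 65683 * 1.1 * 444 * 0.35 g/ha
  = 11227852.02 g/ha
  = 11227.85 kg/ha = 11.23 t/ha


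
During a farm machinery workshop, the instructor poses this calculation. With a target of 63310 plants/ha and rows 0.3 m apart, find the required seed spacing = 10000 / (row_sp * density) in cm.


spacing = 10000 / (row_sp * density)
        = 10000 / (0.3 * 63310)
        = 10000 / 18993
        = 0.52651 m = 52.65 cm


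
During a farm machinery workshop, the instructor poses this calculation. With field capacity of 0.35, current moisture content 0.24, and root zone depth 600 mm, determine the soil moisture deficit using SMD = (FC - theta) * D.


SMD = (FC - theta) * D
    = (0.35 - 0.24) * 600
    = 0.110 * 600
    = 66 mm


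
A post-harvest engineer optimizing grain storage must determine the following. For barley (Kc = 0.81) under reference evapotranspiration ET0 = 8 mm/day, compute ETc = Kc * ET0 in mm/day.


ETc = Kc * ET0
    = 0.81 * 8
    = 6.48 mm/day


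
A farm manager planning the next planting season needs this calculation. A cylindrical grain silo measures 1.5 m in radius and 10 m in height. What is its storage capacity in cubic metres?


V = pi * r^2 * h
  = pi * 1.5^2 * 10
  = pi * 2.25 * 10
  = 70.69 m^3


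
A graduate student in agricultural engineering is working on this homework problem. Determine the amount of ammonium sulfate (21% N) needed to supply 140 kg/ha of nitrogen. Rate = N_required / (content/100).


Rate = N_required / (N_content / 100)
     = 140 / (21 / 100)
     = 140 / 0.21
     = 666.67 kg/ha


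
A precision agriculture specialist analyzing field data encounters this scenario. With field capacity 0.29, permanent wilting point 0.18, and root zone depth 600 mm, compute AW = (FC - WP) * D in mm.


AW = (FC - WP) * D
   = (0.29 - 0.18) * 600
   = 0.11 * 600
   = 66 mm


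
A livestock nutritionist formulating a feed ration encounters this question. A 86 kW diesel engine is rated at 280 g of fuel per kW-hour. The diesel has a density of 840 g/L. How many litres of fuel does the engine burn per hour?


FC = P * BSFC / rho_fuel
   = 86 * 280 / 840
   = 24080 / 840
   = 28.67 L/h


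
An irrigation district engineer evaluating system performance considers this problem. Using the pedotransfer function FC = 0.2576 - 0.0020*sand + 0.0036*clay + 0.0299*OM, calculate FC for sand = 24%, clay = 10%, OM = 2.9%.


FC = 0.2576 - 0.0020*24 + 0.0036*10 + 0.0299*2.9
   = 0.2576 - 0.0480 + 0.0360 + 0.0867
   = 0.3323


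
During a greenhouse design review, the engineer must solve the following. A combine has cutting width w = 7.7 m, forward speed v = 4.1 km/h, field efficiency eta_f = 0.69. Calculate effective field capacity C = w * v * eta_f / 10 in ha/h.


C = w * v * eta_f / 10
  = 7.7 * 4.1 * 0.69 / 10
  = 21.78 / 10
  = 2.18 ha/h


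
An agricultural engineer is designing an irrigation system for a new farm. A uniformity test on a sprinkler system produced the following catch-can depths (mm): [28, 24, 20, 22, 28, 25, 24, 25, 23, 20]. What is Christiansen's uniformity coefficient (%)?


xbar = 239 / 10 = 23.900
sum|xi - xbar| = 21.200
CU = 100 * (1 - 21.200 / (10 * 23.900))
   = 100 * (1 - 0.0887)
   = 91.13%


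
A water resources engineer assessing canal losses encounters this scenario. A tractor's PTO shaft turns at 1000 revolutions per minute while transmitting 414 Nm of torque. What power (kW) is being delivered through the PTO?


P = 2*pi*n*T / 60000
  = 2*pi * 1000 * 414 / 60000
  = 2601238.72 / 60000
  = 43.35 kW


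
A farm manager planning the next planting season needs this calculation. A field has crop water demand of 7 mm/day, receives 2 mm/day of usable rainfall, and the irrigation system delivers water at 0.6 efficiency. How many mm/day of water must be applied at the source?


IWR = (ETc - Pe) / Ea
    = (7 - 2) / 0.6
    = 5 / 0.6
    = 8.33 mm/day


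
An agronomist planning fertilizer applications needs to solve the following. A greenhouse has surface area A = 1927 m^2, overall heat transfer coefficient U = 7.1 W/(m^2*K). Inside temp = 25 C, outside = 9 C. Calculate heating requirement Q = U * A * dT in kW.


dT = 25 - (9) = 16 K
Q = U * A * dT
  = 7.1 * 1927 * 16
  = 218907.20 W = 218.91 kW


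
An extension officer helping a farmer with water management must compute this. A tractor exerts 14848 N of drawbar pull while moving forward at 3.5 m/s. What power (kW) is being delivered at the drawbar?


P = F * v / 1000
  = 14848 * 3.5 / 1000
  = 51968 / 1000
  = 51.97 kW


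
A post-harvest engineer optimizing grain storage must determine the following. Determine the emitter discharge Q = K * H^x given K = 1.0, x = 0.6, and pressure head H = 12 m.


Q = K * H^x
  = 1.0 * 12^0.6
  = 1.0 * 4.4413
  = 4.44 L/h


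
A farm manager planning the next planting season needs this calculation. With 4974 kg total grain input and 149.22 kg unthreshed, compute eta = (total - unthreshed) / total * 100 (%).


eta = (total - unthreshed) / total * 100
    = (4974 - 149.22) / 4974 * 100
    = 4824.78 / 4974 * 100
    = 97%


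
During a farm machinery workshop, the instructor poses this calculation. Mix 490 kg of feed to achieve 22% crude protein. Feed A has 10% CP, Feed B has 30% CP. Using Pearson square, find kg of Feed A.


parts_A = CP_b - target = 30 - 22 = 8
parts_B = target - CP_a = 22 - 10 = 12
total_parts = 8 + 12 = 20
Feed A = 490 * 8 / 20 = 196 kg
Feed B = 490 * 12 / 20 = 294 kg

196 kg


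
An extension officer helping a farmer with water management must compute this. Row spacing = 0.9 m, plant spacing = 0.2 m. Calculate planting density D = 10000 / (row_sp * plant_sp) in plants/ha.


D = 10000 / (row_sp * plant_sp)
  = 10000 / (0.9 * 0.2)
  = 10000 / 0.1800
  = 55555.56 plants/ha


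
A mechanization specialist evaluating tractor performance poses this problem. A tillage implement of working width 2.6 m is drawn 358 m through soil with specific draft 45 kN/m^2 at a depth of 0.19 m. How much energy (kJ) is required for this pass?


E = k * d * w * L
  = 45 * 0.19 * 2.6 * 358
  = 7958.34 kJ


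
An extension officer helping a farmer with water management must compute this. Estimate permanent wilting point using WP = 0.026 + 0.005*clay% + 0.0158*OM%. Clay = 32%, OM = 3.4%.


WP = 0.026 + 0.005*32 + 0.0158*3.4
   = 0.026 + 0.1600 + 0.0537
   = 0.2397


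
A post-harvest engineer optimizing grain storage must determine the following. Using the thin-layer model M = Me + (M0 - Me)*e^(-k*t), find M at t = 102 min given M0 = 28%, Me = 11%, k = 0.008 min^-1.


M = Me + (M0 - Me) * e^(-k*t)
  = 11 + (28 - 11) * e^(-0.008*102)
  = 11 + 17 * e^(-0.816)
  = 11 + 17 * 0.44220
  = 11 + 7.5173
  = 18.52%


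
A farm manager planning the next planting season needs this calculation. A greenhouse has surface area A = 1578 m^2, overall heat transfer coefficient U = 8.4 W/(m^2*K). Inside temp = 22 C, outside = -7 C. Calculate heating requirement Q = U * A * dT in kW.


dT = 22 - (-7) = 29 K
Q = U * A * dT
  = 8.4 * 1578 * 29
  = 384400.80 W = 384.40 kW


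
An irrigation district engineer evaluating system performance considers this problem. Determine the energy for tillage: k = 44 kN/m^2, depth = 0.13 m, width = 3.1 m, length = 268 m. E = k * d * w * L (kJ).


E = k * d * w * L
  = 44 * 0.13 * 3.1 * 268
  = 4752.18 kJ


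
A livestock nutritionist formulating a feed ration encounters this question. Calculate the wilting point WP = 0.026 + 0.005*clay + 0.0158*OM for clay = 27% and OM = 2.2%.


WP = 0.026 + 0.005*27 + 0.0158*2.2
   = 0.026 + 0.1350 + 0.0348
   = 0.1958


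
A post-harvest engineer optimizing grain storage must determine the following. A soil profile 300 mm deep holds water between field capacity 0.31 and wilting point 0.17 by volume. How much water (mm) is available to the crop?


AW = (FC - WP) * D
   = (0.31 - 0.17) * 300
   = 0.14 * 300
   = 42 mm


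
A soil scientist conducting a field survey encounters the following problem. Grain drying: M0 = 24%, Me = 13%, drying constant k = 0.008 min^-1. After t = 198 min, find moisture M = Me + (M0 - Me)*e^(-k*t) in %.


M = Me + (M0 - Me) * e^(-k*t)
  = 13 + (24 - 13) * e^(-0.008*198)
  = 13 + 11 * e^(-1.584)
  = 13 + 11 * 0.20515
  = 13 + 2.2567
  = 15.26%


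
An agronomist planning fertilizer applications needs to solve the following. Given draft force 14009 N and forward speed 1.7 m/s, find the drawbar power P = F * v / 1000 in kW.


P = F * v / 1000
  = 14009 * 1.7 / 1000
  = 23815.30 / 1000
  = 23.82 kW


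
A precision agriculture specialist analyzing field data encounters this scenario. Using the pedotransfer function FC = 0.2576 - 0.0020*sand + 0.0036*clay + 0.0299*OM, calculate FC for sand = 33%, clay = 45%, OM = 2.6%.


FC = 0.2576 - 0.0020*33 + 0.0036*45 + 0.0299*2.6
   = 0.2576 - 0.0660 + 0.1620 + 0.0777
   = 0.4313


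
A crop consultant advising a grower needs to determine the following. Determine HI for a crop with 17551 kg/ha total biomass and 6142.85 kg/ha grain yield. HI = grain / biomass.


HI = grain_yield / biomass
   = 6142.85 / 17551
   = 0.35


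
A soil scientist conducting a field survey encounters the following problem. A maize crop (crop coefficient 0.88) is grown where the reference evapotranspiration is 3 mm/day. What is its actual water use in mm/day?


ETc = Kc * ET0
    = 0.88 * 3
    = 2.64 mm/day


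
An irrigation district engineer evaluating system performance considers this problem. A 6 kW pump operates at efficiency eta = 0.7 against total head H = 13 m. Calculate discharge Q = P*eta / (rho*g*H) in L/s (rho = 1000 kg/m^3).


Q = (P * 1000 * eta) / (rho * g * H)
  = (6 * 1000 * 0.7) / (1000 * 9.81 * 13)
  = 4200 / 127530
  = 0.03293 m^3/s = 32.93 L/s


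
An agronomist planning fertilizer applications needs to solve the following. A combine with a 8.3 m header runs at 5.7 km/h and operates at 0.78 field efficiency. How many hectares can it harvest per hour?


C = w * v * eta_f / 10
  = 8.3 * 5.7 * 0.78 / 10
  = 36.90 / 10
  = 3.69 ha/h


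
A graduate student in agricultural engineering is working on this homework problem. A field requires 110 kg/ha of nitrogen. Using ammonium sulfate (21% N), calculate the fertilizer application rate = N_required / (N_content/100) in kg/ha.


Rate = N_required / (N_content / 100)
     = 110 / (21 / 100)
     = 110 / 0.21
     = 523.81 kg/ha


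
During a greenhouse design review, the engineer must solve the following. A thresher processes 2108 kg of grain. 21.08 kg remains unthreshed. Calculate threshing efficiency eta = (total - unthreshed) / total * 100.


eta = (total - unthreshed) / total * 100
    = (2108 - 21.08) / 2108 * 100
    = 2086.92 / 2108 * 100
    = 99%


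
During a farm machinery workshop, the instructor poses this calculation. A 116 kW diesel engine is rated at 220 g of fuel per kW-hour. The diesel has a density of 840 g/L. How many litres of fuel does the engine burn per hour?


FC = P * BSFC / rho_fuel
   = 116 * 220 / 840
   = 25520 / 840
   = 30.38 L/h


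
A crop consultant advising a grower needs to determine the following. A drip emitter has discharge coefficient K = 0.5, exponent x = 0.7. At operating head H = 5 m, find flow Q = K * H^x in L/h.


Q = K * H^x
  = 0.5 * 5^0.7
  = 0.5 * 3.0852
  = 1.54 L/h


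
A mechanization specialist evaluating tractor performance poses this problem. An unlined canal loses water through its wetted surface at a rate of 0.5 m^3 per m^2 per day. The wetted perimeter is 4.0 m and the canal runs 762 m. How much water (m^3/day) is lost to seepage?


S = C * P * L
  = 0.5 * 4.0 * 762
  = 1524 m^3/day


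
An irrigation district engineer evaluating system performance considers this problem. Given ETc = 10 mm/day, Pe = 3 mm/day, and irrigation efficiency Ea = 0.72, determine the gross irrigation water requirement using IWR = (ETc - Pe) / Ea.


IWR = (ETc - Pe) / Ea
    = (10 - 3) / 0.72
    = 7 / 0.72
    = 9.72 mm/day


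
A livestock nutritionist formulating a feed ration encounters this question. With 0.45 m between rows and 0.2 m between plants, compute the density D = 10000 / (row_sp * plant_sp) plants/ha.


D = 10000 / (row_sp * plant_sp)
  = 10000 / (0.45 * 0.2)
  = 10000 / 0.0900
  = 111111.11 plants/ha


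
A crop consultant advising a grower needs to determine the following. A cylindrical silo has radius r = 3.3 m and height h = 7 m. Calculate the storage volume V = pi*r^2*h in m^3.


V = pi * r^2 * h
  = pi * 3.3^2 * 7
  = pi * 10.89 * 7
  = 239.48 m^3


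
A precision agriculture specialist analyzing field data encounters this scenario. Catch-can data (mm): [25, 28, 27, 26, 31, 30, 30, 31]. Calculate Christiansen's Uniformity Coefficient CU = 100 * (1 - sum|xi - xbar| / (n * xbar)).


xbar = 228 / 8 = 28.500
sum|xi - xbar| = 16
CU = 100 * (1 - 16 / (8 * 28.500))
   = 100 * (1 - 0.0702)
   = 92.98%


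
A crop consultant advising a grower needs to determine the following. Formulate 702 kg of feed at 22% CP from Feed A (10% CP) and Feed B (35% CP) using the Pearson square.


parts_A = CP_b - target = 35 - 22 = 13
parts_B = target - CP_a = 22 - 10 = 12
total_parts = 13 + 12 = 25
Feed A = 702 * 13 / 25 = 365.04 kg
Feed B = 702 * 12 / 25 = 336.96 kg

365.04 kg


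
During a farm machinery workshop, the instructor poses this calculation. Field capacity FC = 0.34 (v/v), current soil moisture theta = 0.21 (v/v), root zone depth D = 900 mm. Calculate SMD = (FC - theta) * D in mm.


SMD = (FC - theta) * D
    = (0.34 - 0.21) * 900
    = 0.130 * 900
    = 117 mm


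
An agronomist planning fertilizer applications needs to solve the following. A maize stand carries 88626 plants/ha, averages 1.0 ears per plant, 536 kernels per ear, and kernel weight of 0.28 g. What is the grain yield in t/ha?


Y = density * ears * kernels * kw
  = 88626 * 1.0 * 536 * 0.28 g/ha
  = 13300990.08 g/ha
  = 13300.99 kg/ha = 13.30 t/ha


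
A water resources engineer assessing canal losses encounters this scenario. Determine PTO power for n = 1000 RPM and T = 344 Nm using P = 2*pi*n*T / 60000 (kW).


P = 2*pi*n*T / 60000
  = 2*pi * 1000 * 344 / 60000
  = 2161415.75 / 60000
  = 36.02 kW


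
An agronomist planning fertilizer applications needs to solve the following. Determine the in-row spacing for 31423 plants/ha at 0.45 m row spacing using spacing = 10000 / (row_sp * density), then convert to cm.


spacing = 10000 / (row_sp * density)
        = 10000 / (0.45 * 31423)
        = 10000 / 14140.35
        = 0.70720 m = 70.72 cm


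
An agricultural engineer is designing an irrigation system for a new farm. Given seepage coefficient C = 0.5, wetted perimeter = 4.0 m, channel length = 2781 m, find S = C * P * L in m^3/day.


S = C * P * L
  = 0.5 * 4.0 * 2781
  = 5562 m^3/day


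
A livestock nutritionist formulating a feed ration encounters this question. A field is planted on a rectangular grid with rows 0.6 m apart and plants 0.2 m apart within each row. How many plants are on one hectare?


D = 10000 / (row_sp * plant_sp)
  = 10000 / (0.6 * 0.2)
  = 10000 / 0.1200
  = 83333.33 plants/ha


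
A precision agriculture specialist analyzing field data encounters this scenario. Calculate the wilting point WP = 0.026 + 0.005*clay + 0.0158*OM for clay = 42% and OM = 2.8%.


WP = 0.026 + 0.005*42 + 0.0158*2.8
   = 0.026 + 0.2100 + 0.0442
   = 0.2802


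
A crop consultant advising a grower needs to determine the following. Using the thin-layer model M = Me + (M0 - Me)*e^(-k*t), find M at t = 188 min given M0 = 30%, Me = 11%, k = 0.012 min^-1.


M = Me + (M0 - Me) * e^(-k*t)
  = 11 + (30 - 11) * e^(-0.012*188)
  = 11 + 19 * e^(-2.256)
  = 11 + 19 * 0.10477
  = 11 + 1.9906
  = 12.99%


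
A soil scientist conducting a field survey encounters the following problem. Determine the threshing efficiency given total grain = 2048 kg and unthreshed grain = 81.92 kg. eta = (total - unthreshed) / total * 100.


eta = (total - unthreshed) / total * 100
    = (2048 - 81.92) / 2048 * 100
    = 1966.08 / 2048 * 100
    = 96%


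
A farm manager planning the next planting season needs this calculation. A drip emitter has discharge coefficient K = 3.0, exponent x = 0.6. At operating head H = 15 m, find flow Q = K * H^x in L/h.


Q = K * H^x
  = 3.0 * 15^0.6
  = 3.0 * 5.0776
  = 15.23 L/h


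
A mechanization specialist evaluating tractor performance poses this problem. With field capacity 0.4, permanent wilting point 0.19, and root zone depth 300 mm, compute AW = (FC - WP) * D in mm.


AW = (FC - WP) * D
   = (0.4 - 0.19) * 300
   = 0.21 * 300
   = 63 mm


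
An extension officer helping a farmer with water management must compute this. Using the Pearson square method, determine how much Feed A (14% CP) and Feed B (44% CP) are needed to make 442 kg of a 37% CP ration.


parts_A = CP_b - target = 44 - 37 = 7
parts_B = target - CP_a = 37 - 14 = 23
total_parts = 7 + 23 = 30
Feed A = 442 * 7 / 30 = 103.13 kg
Feed B = 442 * 23 / 30 = 338.87 kg

103.13 kg


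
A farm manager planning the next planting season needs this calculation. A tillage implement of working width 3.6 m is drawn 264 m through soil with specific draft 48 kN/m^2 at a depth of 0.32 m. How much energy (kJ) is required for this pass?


E = k * d * w * L
  = 48 * 0.32 * 3.6 * 264
  = 14598.14 kJ


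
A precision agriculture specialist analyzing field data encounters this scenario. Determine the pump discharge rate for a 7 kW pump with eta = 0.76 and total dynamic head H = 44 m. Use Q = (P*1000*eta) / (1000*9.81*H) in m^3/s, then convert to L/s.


Q = (P * 1000 * eta) / (rho * g * H)
  = (7 * 1000 * 0.76) / (1000 * 9.81 * 44)
  = 5320 / 431640
  = 0.01233 m^3/s = 12.33 L/s


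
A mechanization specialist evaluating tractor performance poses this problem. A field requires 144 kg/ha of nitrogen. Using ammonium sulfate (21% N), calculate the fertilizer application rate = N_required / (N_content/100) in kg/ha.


Rate = N_required / (N_content / 100)
     = 144 / (21 / 100)
     = 144 / 0.21
     = 685.71 kg/ha


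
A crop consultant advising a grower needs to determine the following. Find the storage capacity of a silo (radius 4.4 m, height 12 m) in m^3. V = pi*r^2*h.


V = pi * r^2 * h
  = pi * 4.4^2 * 12
  = pi * 19.36 * 12
  = 729.85 m^3


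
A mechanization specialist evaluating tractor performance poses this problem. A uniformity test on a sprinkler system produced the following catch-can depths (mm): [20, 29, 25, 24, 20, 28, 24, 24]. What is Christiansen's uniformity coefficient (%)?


xbar = 194 / 8 = 24.250
sum|xi - xbar| = 18.500
CU = 100 * (1 - 18.500 / (8 * 24.250))
   = 100 * (1 - 0.0954)
   = 90.46%


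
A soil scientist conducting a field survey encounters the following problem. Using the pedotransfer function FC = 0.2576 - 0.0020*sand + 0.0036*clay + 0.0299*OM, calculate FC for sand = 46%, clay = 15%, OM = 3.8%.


FC = 0.2576 - 0.0020*46 + 0.0036*15 + 0.0299*3.8
   = 0.2576 - 0.0920 + 0.0540 + 0.1136
   = 0.3332


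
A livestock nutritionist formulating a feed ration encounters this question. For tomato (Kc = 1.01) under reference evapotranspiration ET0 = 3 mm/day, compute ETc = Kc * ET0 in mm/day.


ETc = Kc * ET0
    = 1.01 * 3
    = 3.03 mm/day


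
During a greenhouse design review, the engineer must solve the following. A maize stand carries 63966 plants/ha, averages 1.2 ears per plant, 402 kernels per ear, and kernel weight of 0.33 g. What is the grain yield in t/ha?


Y = density * ears * kernels * kw
  = 63966 * 1.2 * 402 * 0.33 g/ha
  = 10182875.47 g/ha
  = 10182.88 kg/ha = 10.18 t/ha


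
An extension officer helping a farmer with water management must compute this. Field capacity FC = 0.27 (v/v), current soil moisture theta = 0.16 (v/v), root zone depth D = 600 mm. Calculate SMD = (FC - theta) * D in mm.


SMD = (FC - theta) * D
    = (0.27 - 0.16) * 600
    = 0.110 * 600
    = 66 mm


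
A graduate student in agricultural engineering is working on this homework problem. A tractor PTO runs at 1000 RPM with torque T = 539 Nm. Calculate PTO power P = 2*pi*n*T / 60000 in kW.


P = 2*pi*n*T / 60000
  = 2*pi * 1000 * 539 / 60000
  = 3386636.88 / 60000
  = 56.44 kW


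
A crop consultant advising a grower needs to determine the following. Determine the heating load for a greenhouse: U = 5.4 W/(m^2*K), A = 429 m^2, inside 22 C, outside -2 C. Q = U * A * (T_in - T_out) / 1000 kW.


dT = 22 - (-2) = 24 K
Q = U * A * dT
  = 5.4 * 429 * 24
  = 55598.40 W = 55.60 kW


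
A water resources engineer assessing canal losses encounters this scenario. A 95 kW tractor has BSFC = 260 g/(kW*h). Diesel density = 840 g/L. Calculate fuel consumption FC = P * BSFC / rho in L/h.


FC = P * BSFC / rho_fuel
   = 95 * 260 / 840
   = 24700 / 840
   = 29.40 L/h


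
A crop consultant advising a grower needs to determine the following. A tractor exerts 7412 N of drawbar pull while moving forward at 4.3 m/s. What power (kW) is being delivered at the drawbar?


P = F * v / 1000
  = 7412 * 4.3 / 1000
  = 31871.60 / 1000
  = 31.87 kW


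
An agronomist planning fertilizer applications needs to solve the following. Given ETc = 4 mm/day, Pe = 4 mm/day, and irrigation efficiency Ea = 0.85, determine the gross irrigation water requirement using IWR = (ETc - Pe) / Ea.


IWR = (ETc - Pe) / Ea
    = (4 - 4) / 0.85
    = 0 / 0.85
    = 0 mm/day


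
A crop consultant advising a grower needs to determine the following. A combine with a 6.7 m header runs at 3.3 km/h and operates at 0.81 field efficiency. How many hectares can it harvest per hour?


C = w * v * eta_f / 10
  = 6.7 * 3.3 * 0.81 / 10
  = 17.91 / 10
  = 1.79 ha/h


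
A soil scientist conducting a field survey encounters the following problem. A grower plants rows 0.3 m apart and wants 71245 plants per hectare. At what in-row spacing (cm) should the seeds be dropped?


spacing = 10000 / (row_sp * density)
        = 10000 / (0.3 * 71245)
        = 10000 / 21373.50
        = 0.46787 m = 46.79 cm


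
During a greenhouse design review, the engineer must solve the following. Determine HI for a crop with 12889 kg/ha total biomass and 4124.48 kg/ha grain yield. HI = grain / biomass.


HI = grain_yield / biomass
   = 4124.48 / 12889
   = 0.32


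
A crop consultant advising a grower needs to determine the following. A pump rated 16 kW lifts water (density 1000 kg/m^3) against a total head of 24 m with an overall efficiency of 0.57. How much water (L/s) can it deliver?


Q = (P * 1000 * eta) / (rho * g * H)
  = (16 * 1000 * 0.57) / (1000 * 9.81 * 24)
  = 9120 / 235440
  = 0.03874 m^3/s = 38.74 L/s


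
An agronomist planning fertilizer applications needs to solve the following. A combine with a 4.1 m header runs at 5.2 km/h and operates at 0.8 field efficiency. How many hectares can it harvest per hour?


C = w * v * eta_f / 10
  = 4.1 * 5.2 * 0.8 / 10
  = 17.06 / 10
  = 1.71 ha/h


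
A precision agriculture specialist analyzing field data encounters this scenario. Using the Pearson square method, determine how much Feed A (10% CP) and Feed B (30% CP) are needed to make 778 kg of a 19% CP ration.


parts_A = CP_b - target = 30 - 19 = 11
parts_B = target - CP_a = 19 - 10 = 9
total_parts = 11 + 9 = 20
Feed A = 778 * 11 / 20 = 427.90 kg
Feed B = 778 * 9 / 20 = 350.10 kg

427.90 kg


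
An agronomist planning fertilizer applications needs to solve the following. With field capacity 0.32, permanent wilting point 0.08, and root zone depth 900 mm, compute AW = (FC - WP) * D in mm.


AW = (FC - WP) * D
   = (0.32 - 0.08) * 900
   = 0.24 * 900
   = 216 mm


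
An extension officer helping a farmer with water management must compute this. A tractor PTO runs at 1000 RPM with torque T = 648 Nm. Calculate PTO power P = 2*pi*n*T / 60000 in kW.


P = 2*pi*n*T / 60000
  = 2*pi * 1000 * 648 / 60000
  = 4071504.08 / 60000
  = 67.86 kW


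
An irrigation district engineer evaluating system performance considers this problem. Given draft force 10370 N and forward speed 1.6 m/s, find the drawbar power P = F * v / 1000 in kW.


P = F * v / 1000
  = 10370 * 1.6 / 1000
  = 16592 / 1000
  = 16.59 kW


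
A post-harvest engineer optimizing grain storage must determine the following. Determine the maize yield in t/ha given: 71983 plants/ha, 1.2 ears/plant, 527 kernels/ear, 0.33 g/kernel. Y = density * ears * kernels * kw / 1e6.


Y = density * ears * kernels * kw
  = 71983 * 1.2 * 527 * 0.33 g/ha
  = 15022276.24 g/ha
  = 15022.28 kg/ha = 15.02 t/ha


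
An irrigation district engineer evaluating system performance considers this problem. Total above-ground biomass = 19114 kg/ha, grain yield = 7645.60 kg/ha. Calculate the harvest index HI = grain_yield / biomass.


HI = grain_yield / biomass
   = 7645.60 / 19114
   = 0.40


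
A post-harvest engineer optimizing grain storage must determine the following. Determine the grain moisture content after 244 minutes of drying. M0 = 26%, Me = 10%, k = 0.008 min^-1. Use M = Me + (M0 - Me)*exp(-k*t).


M = Me + (M0 - Me) * e^(-k*t)
  = 10 + (26 - 10) * e^(-0.008*244)
  = 10 + 16 * e^(-1.952)
  = 10 + 16 * 0.14199
  = 10 + 2.2718
  = 12.27%


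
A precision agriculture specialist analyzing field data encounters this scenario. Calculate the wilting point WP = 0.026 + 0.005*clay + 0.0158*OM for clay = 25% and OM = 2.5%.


WP = 0.026 + 0.005*25 + 0.0158*2.5
   = 0.026 + 0.1250 + 0.0395
   = 0.1905


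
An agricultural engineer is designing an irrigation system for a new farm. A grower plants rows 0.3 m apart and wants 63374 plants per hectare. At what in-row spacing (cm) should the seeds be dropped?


spacing = 10000 / (row_sp * density)
        = 10000 / (0.3 * 63374)
        = 10000 / 19012.20
        = 0.52598 m = 52.60 cm


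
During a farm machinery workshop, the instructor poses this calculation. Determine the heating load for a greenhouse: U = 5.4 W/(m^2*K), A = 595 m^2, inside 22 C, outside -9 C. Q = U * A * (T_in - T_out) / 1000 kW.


dT = 22 - (-9) = 31 K
Q = U * A * dT
  = 5.4 * 595 * 31
  = 99603 W = 99.60 kW


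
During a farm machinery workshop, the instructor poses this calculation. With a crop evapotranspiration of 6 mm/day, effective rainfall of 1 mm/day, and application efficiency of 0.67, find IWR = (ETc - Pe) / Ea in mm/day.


IWR = (ETc - Pe) / Ea
    = (6 - 1) / 0.67
    = 5 / 0.67
    = 7.46 mm/day
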